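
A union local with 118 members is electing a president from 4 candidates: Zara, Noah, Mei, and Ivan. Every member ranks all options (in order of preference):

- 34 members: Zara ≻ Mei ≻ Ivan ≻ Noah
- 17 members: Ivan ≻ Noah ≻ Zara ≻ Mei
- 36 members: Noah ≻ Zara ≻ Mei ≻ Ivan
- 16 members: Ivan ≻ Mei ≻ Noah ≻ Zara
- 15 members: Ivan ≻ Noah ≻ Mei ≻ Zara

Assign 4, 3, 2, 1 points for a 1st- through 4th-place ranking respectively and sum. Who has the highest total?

Zara

Zara: 34·4 + 17·2 + 36·3 + 16·1 + 15·1 = 309
Noah: 34·1 + 17·3 + 36·4 + 16·2 + 15·3 = 306
Mei: 34·3 + 17·1 + 36·2 + 16·3 + 15·2 = 269
Ivan: 34·2 + 17·4 + 36·1 + 16·4 + 15·4 = 296
Zara has the highest Borda score (309).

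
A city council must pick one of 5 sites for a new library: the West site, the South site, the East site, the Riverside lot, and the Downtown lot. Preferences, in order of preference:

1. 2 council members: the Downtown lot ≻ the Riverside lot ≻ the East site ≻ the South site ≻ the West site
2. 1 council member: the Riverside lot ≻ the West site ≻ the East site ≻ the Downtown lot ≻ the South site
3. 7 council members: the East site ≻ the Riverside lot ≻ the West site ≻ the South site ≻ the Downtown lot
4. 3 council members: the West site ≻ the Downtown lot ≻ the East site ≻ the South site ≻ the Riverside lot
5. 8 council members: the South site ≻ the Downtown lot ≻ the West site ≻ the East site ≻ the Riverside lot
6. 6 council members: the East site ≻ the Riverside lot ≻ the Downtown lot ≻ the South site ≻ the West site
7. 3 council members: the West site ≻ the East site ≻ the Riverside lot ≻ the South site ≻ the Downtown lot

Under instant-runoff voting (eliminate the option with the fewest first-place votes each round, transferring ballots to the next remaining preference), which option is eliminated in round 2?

Round 1: the West site 6, the South site 8, the East site 13, the Riverside lot 1, the Downtown lot 2. Eliminate the Riverside lot.
Round 2: the West site 7, the South site 8, the East site 13, the Downtown lot 2. Eliminate the Downtown lot.

the Downtown lot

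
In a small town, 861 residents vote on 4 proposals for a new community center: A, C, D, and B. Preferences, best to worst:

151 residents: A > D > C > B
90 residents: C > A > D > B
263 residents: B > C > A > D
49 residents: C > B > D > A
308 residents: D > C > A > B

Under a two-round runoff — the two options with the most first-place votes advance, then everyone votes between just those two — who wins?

D

Round 1 first-place votes: A 151, C 139, D 308, B 263.
D and B advance.
Runoff: D is preferred to B by 549 voters; B by 312.
D wins the runoff.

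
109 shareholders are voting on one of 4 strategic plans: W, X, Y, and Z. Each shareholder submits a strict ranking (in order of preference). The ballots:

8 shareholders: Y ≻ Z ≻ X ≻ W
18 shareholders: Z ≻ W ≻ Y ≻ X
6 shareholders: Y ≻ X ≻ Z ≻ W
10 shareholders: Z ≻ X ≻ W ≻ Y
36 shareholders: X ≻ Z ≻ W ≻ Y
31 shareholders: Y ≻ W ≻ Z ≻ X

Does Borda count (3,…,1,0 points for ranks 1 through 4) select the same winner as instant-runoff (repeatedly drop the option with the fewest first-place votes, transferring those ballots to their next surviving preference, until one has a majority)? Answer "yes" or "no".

Borda — scores: W 144, X 148, Y 153, Z 209. Winner: Z.
Instant-runoff — R1 W 0, X 36, Y 45, Z 28 (W out); R2 X 36, Y 45, Z 28 (Z out); R3 X 46, Y 63 (Y winner). Winner: Y.
The two methods disagree.

no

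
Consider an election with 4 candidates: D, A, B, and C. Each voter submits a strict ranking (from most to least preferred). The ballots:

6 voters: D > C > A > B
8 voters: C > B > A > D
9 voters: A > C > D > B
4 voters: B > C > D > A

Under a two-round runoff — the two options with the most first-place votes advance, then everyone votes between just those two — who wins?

Round 1 first-place votes: D 6, A 9, B 4, C 8.
A and C advance.
Runoff: A is preferred to C by 9 voters; C by 18.
C wins the runoff.

C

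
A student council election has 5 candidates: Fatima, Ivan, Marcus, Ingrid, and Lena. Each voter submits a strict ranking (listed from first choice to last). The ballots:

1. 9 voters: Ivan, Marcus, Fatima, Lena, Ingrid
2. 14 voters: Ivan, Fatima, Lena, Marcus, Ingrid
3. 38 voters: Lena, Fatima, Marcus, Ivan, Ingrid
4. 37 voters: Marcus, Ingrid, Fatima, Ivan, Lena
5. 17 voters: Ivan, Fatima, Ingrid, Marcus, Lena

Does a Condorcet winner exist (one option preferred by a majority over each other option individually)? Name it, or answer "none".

Fatima

Fatima vs Ivan: 75–40 for Fatima.
Fatima vs Marcus: 69–46 for Fatima.
Fatima vs Ingrid: 78–37 for Fatima.
Fatima vs Lena: 77–38 for Fatima.
Fatima beats every other option head-to-head.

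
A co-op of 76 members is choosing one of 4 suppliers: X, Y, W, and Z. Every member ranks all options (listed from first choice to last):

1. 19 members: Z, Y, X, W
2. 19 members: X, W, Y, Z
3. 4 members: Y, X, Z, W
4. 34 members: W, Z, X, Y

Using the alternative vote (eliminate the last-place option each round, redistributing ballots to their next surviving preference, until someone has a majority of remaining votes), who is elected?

Round 1: X 19, Y 4, W 34, Z 19. Eliminate Y.
Round 2: X 23, W 34, Z 19. Eliminate Z.
Round 3: X 42, W 34. X has a majority.

X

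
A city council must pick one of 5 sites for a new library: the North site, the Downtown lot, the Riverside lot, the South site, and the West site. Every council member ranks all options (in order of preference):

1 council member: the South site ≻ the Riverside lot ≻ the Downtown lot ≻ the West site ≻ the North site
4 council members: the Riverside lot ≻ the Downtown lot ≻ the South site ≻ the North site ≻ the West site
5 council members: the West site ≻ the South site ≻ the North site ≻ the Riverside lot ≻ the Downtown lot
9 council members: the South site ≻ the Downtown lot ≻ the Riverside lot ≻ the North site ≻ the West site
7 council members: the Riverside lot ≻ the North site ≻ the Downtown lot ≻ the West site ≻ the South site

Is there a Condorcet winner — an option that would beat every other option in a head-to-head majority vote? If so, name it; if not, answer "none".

the South site vs the North site: 19–7 for the South site.
the South site vs the Downtown lot: 15–11 for the South site.
the South site vs the Riverside lot: 15–11 for the South site.
the South site vs the West site: 14–12 for the South site.
the South site beats every other option head-to-head.

the South site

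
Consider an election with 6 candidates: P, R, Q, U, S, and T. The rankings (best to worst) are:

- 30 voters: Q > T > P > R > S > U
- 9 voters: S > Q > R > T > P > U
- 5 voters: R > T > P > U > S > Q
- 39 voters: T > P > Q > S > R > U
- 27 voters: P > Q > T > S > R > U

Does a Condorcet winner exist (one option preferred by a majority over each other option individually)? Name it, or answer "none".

Checking pairwise contests:
T beats P 83–27.
P beats R 96–14.
P beats Q 71–39.
P beats U 110–0.
P beats S 101–9.
Q beats T 66–44.
Every option loses at least one head-to-head, so there is no Condorcet winner.

none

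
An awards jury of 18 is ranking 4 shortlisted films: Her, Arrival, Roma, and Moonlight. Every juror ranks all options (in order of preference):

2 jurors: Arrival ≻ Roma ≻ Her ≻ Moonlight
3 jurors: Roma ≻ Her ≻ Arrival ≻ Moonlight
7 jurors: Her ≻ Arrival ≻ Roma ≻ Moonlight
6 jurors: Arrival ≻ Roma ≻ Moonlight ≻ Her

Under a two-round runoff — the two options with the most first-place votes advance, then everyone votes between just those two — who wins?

Her

Round 1 first-place votes: Her 7, Arrival 8, Roma 3, Moonlight 0.
Arrival and Her advance.
Runoff: Arrival is preferred to Her by 8 voters; Her by 10.
Her wins the runoff.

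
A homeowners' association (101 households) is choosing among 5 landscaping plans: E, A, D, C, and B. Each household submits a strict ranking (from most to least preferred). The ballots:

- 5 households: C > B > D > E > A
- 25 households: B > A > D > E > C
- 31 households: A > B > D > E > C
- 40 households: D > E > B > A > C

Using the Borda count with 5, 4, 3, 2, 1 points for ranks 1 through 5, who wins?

E: 5·2 + 25·2 + 31·2 + 40·4 = 282
A: 5·1 + 25·4 + 31·5 + 40·2 = 340
D: 5·3 + 25·3 + 31·3 + 40·5 = 383
C: 5·5 + 25·1 + 31·1 + 40·1 = 121
B: 5·4 + 25·5 + 31·4 + 40·3 = 389
B has the highest Borda score (389).

B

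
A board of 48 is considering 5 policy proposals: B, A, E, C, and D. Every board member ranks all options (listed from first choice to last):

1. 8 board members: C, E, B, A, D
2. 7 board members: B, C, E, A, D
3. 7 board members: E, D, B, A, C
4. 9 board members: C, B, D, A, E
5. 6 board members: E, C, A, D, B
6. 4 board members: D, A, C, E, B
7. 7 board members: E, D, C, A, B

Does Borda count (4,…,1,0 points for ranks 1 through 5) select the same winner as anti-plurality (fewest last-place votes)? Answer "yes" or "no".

Borda — scores: B 85, A 62, E 122, C 129, D 82. Winner: C.
Anti-plurality — last-place votes: B 17, A 0, E 9, C 7, D 15. Winner: A.
The two methods disagree.

no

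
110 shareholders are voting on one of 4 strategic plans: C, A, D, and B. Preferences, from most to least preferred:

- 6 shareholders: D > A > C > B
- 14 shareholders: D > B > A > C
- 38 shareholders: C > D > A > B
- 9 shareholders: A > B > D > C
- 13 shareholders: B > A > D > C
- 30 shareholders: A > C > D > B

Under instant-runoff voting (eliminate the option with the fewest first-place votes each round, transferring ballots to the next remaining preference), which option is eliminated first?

B

Round 1: C 38, A 39, D 20, B 13. Eliminate B.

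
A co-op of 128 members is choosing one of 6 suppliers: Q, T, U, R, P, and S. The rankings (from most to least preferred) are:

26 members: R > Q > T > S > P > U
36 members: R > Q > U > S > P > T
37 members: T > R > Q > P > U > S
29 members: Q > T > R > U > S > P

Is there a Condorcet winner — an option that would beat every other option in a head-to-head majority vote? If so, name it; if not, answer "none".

none

Checking pairwise contests:
R beats Q 99–29.
Q beats T 91–37.
Q beats U 128–0.
T beats R 66–62.
Q beats P 128–0.
Q beats S 128–0.
Every option loses at least one head-to-head, so there is no Condorcet winner.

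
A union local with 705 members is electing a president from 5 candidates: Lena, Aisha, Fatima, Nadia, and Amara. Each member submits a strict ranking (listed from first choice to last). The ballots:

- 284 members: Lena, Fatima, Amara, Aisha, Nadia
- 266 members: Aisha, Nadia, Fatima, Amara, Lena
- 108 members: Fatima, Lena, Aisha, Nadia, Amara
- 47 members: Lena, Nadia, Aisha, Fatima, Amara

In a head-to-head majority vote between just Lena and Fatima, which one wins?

Voters preferring Lena to Fatima: 331; preferring Fatima to Lena: 374.
Fatima wins the head-to-head.

Fatima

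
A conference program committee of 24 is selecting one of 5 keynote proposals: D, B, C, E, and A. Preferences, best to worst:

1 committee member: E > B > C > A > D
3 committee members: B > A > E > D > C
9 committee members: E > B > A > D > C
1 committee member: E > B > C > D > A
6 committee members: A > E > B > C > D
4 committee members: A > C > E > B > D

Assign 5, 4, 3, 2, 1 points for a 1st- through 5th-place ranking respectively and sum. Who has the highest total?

E

D: 1·1 + 3·2 + 9·2 + 1·2 + 6·1 + 4·1 = 37
B: 1·4 + 3·5 + 9·4 + 1·4 + 6·3 + 4·2 = 85
C: 1·3 + 3·1 + 9·1 + 1·3 + 6·2 + 4·4 = 46
E: 1·5 + 3·3 + 9·5 + 1·5 + 6·4 + 4·3 = 100
A: 1·2 + 3·4 + 9·3 + 1·1 + 6·5 + 4·5 = 92
E has the highest Borda score (100).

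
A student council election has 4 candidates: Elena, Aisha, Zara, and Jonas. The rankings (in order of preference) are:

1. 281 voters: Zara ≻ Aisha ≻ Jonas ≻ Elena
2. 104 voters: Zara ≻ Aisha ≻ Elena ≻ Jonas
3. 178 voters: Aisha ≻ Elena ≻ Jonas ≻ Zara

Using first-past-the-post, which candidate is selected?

Zara

First-place votes: Elena 0, Aisha 178, Zara 385, Jonas 0.
Zara has the most first-place votes.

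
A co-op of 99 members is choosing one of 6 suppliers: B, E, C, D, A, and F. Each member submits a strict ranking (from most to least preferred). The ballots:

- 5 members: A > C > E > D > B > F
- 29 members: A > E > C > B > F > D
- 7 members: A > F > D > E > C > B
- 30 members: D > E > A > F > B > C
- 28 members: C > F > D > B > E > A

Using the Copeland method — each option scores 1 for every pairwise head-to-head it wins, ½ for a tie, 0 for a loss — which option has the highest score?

E

B: loses to E, C, D, A, and F → score 0.
E: beats B, C, A, and F; loses to D → score 4.
C: beats B, D, and F; loses to E and A → score 3.
D: beats B, E, and A; loses to C and F → score 3.
A: beats B, C, and F; loses to E and D → score 3.
F: beats B and D; loses to E, C, and A → score 2.
E has the best pairwise record.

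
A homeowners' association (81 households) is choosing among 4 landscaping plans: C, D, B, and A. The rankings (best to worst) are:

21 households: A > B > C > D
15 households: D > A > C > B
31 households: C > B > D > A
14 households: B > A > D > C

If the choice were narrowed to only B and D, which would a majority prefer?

B

Voters preferring B to D: 66; preferring D to B: 15.
B wins the head-to-head.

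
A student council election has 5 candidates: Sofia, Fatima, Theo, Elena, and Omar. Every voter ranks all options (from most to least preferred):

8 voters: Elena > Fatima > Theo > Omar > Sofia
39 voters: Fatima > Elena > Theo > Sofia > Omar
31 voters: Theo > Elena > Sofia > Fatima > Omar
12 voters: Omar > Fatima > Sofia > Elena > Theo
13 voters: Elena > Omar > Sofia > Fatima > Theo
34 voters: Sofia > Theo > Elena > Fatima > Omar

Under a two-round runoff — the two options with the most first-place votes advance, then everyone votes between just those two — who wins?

Sofia

Round 1 first-place votes: Sofia 34, Fatima 39, Theo 31, Elena 21, Omar 12.
Fatima and Sofia advance.
Runoff: Fatima is preferred to Sofia by 59 voters; Sofia by 78.
Sofia wins the runoff.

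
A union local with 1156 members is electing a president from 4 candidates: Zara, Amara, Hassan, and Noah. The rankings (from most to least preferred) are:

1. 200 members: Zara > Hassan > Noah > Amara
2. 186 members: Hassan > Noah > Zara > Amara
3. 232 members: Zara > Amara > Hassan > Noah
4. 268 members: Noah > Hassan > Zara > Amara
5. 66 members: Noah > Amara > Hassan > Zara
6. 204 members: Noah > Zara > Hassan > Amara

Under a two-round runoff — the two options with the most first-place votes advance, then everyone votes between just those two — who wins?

Noah

Round 1 first-place votes: Zara 432, Amara 0, Hassan 186, Noah 538.
Noah and Zara advance.
Runoff: Noah is preferred to Zara by 724 voters; Zara by 432.
Noah wins the runoff.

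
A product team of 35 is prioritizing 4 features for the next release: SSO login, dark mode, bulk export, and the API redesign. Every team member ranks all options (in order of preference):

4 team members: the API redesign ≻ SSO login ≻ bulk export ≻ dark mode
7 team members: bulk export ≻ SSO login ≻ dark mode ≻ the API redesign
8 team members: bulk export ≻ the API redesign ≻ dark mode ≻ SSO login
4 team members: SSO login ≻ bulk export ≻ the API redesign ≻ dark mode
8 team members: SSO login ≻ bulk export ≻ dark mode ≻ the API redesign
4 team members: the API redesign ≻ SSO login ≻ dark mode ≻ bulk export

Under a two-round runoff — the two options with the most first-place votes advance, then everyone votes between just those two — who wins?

SSO login

Round 1 first-place votes: SSO login 12, dark mode 0, bulk export 15, the API redesign 8.
bulk export and SSO login advance.
Runoff: bulk export is preferred to SSO login by 15 voters; SSO login by 20.
SSO login wins the runoff.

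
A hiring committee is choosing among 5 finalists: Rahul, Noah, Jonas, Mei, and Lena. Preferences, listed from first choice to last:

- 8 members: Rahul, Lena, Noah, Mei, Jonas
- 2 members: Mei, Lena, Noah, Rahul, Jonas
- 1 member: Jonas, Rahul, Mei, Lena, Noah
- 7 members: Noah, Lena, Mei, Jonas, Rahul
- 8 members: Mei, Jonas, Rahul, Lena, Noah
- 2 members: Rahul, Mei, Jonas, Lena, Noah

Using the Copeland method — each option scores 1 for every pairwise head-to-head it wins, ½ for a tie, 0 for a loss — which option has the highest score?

Lena

Rahul: beats Noah and Lena; loses to Jonas and Mei → score 2.
Noah: beats Jonas and Mei; loses to Rahul and Lena → score 2.
Jonas: beats Rahul; loses to Noah, Mei, and Lena → score 1.
Mei: beats Rahul and Jonas; loses to Noah and Lena → score 2.
Lena: beats Noah, Jonas, and Mei; loses to Rahul → score 3.
Lena has the best pairwise record.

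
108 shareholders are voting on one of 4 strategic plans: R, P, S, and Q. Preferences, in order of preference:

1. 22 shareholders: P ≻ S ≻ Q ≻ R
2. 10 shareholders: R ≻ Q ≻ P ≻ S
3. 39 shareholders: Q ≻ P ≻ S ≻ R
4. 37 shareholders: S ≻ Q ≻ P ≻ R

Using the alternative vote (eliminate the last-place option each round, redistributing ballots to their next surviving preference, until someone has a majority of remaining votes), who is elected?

S

Round 1: R 10, P 22, S 37, Q 39. Eliminate R.
Round 2: P 22, S 37, Q 49. Eliminate P.
Round 3: S 59, Q 49. S has a majority.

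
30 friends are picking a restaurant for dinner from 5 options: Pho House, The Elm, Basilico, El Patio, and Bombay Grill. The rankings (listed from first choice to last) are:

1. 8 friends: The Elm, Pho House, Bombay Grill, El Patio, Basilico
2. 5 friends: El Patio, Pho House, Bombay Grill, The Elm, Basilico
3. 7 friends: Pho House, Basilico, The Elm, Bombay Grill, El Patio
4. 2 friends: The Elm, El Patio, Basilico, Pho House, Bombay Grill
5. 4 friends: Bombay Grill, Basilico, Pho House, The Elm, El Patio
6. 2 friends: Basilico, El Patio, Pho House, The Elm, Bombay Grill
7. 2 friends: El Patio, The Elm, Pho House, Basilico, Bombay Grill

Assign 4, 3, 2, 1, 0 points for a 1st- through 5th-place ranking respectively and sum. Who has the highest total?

Pho House: 8·3 + 5·3 + 7·4 + 2·1 + 4·2 + 2·2 + 2·2 = 85
The Elm: 8·4 + 5·1 + 7·2 + 2·4 + 4·1 + 2·1 + 2·3 = 71
Basilico: 8·0 + 5·0 + 7·3 + 2·2 + 4·3 + 2·4 + 2·1 = 47
El Patio: 8·1 + 5·4 + 7·0 + 2·3 + 4·0 + 2·3 + 2·4 = 48
Bombay Grill: 8·2 + 5·2 + 7·1 + 2·0 + 4·4 + 2·0 + 2·0 = 49
Pho House has the highest Borda score (85).

Pho House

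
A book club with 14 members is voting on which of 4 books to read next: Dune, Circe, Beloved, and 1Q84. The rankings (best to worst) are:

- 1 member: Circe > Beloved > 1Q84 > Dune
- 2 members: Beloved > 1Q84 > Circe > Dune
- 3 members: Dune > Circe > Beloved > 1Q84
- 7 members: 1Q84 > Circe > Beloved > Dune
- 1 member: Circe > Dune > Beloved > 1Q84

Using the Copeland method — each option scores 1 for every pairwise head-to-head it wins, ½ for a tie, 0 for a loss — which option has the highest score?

1Q84

Dune: loses to Circe, Beloved, and 1Q84 → score 0.
Circe: beats Dune and Beloved; loses to 1Q84 → score 2.
Beloved: beats Dune; ties 1Q84; loses to Circe → score 1.5.
1Q84: beats Dune and Circe; ties Beloved → score 2.5.
1Q84 has the best pairwise record.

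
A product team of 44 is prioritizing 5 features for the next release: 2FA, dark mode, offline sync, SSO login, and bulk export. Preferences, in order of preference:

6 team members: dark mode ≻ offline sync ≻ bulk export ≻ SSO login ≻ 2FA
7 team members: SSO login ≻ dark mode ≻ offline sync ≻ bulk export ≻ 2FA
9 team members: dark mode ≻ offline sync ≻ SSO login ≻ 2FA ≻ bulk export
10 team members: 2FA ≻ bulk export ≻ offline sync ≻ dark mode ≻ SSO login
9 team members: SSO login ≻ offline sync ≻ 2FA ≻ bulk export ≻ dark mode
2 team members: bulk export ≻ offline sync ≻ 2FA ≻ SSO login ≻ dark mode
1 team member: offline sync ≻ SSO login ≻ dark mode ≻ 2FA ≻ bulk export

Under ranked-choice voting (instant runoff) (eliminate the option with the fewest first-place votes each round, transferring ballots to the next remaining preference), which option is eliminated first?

offline sync

Round 1: 2FA 10, dark mode 15, offline sync 1, SSO login 16, bulk export 2. Eliminate offline sync.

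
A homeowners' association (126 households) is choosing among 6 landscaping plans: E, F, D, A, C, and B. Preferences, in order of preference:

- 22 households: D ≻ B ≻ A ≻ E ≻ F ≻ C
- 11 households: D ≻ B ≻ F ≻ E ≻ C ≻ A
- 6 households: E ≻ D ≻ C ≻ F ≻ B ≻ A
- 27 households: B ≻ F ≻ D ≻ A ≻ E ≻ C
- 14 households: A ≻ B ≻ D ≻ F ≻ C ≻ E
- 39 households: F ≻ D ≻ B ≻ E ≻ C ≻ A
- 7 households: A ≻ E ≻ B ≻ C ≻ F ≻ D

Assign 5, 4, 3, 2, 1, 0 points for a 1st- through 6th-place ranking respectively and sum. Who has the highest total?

D

E: 22·2 + 11·2 + 6·5 + 27·1 + 14·0 + 39·2 + 7·4 = 229
F: 22·1 + 11·3 + 6·2 + 27·4 + 14·2 + 39·5 + 7·1 = 405
D: 22·5 + 11·5 + 6·4 + 27·3 + 14·3 + 39·4 + 7·0 = 468
A: 22·3 + 11·0 + 6·0 + 27·2 + 14·5 + 39·0 + 7·5 = 225
C: 22·0 + 11·1 + 6·3 + 27·0 + 14·1 + 39·1 + 7·2 = 96
B: 22·4 + 11·4 + 6·1 + 27·5 + 14·4 + 39·3 + 7·3 = 467
D has the highest Borda score (468).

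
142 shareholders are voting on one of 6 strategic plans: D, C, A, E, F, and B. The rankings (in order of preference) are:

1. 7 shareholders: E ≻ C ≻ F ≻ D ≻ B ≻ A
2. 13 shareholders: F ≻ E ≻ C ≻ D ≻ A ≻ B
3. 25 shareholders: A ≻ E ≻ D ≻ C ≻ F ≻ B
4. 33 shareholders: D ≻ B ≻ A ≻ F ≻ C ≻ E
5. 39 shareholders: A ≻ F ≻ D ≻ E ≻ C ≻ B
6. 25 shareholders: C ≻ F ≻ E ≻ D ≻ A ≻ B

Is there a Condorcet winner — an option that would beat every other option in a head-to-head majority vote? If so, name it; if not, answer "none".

Checking pairwise contests:
F beats D 84–58.
D beats C 97–45.
D beats A 78–64.
D beats E 72–70.
A beats F 97–45.
D beats B 142–0.
Every option loses at least one head-to-head, so there is no Condorcet winner.

none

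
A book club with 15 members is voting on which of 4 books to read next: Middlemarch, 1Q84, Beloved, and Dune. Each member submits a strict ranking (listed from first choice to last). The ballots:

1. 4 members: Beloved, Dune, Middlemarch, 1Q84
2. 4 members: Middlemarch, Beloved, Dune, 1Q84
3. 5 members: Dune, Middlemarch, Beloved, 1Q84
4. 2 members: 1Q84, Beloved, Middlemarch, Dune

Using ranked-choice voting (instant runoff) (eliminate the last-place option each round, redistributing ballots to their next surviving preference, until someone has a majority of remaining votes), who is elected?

Round 1: Middlemarch 4, 1Q84 2, Beloved 4, Dune 5. Eliminate 1Q84.
Round 2: Middlemarch 4, Beloved 6, Dune 5. Eliminate Middlemarch.
Round 3: Beloved 10, Dune 5. Beloved has a majority.

Beloved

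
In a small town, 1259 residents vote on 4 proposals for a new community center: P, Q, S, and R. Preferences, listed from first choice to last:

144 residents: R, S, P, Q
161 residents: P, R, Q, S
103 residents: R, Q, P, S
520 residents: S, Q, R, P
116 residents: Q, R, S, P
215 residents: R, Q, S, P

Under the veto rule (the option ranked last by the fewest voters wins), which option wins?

Last-place votes: P 851, Q 144, S 264, R 0.
R is ranked last by the fewest voters, so R wins.

R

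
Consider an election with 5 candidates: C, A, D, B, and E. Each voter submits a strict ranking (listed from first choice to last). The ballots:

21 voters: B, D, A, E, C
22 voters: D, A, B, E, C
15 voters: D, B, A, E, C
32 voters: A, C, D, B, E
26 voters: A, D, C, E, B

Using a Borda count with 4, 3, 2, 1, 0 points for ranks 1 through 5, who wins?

A

C: 21·0 + 22·0 + 15·0 + 32·3 + 26·2 = 148
A: 21·2 + 22·3 + 15·2 + 32·4 + 26·4 = 370
D: 21·3 + 22·4 + 15·4 + 32·2 + 26·3 = 353
B: 21·4 + 22·2 + 15·3 + 32·1 + 26·0 = 205
E: 21·1 + 22·1 + 15·1 + 32·0 + 26·1 = 84
A has the highest Borda score (370).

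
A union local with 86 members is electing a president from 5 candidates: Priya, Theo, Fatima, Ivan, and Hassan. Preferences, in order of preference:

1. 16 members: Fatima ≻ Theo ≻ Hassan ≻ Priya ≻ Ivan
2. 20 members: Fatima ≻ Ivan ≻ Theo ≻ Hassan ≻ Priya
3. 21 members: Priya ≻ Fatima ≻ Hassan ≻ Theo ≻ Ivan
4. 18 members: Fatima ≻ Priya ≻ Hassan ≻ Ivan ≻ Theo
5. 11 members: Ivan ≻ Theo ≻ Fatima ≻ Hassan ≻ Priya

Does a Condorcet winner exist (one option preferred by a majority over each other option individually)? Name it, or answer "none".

Fatima

Fatima vs Priya: 65–21 for Fatima.
Fatima vs Theo: 75–11 for Fatima.
Fatima vs Ivan: 75–11 for Fatima.
Fatima vs Hassan: 86–0 for Fatima.
Fatima beats every other option head-to-head.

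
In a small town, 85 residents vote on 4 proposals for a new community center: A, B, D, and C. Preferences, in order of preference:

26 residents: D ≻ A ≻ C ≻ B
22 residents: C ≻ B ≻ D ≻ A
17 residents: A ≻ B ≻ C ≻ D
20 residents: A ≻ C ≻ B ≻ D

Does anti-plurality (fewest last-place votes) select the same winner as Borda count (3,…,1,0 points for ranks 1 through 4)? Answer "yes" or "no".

Anti-plurality — last-place votes: A 22, B 26, D 37, C 0. Winner: C.
Borda — scores: A 163, B 98, D 100, C 149. Winner: A.
The two methods disagree.

no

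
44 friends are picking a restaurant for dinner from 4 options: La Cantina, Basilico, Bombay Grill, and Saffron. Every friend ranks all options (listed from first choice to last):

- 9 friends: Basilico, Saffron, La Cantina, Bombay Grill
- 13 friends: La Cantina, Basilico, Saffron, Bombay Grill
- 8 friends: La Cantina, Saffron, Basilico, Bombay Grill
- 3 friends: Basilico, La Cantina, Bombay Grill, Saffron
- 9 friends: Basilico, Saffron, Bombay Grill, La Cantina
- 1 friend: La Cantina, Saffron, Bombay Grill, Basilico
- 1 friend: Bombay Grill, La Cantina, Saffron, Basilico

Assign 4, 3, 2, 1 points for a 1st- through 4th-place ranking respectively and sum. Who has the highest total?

Basilico

La Cantina: 9·2 + 13·4 + 8·4 + 3·3 + 9·1 + 1·4 + 1·3 = 127
Basilico: 9·4 + 13·3 + 8·2 + 3·4 + 9·4 + 1·1 + 1·1 = 141
Bombay Grill: 9·1 + 13·1 + 8·1 + 3·2 + 9·2 + 1·2 + 1·4 = 60
Saffron: 9·3 + 13·2 + 8·3 + 3·1 + 9·3 + 1·3 + 1·2 = 112
Basilico has the highest Borda score (141).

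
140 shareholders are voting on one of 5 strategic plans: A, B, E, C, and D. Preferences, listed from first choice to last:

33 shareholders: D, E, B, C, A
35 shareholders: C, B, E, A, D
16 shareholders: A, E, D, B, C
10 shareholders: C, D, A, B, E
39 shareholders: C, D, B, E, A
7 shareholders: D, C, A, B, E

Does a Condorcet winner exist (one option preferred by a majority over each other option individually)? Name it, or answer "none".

C vs A: 124–16 for C.
C vs B: 91–49 for C.
C vs E: 91–49 for C.
C vs D: 84–56 for C.
C beats every other option head-to-head.

C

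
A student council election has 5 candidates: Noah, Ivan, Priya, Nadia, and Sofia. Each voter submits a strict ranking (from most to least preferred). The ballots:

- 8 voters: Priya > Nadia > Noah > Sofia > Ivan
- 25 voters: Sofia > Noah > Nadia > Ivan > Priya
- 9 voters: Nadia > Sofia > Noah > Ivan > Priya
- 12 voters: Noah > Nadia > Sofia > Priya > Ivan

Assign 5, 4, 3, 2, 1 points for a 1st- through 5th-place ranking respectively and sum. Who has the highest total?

Noah: 8·3 + 25·4 + 9·3 + 12·5 = 211
Ivan: 8·1 + 25·2 + 9·2 + 12·1 = 88
Priya: 8·5 + 25·1 + 9·1 + 12·2 = 98
Nadia: 8·4 + 25·3 + 9·5 + 12·4 = 200
Sofia: 8·2 + 25·5 + 9·4 + 12·3 = 213
Sofia has the highest Borda score (213).

Sofia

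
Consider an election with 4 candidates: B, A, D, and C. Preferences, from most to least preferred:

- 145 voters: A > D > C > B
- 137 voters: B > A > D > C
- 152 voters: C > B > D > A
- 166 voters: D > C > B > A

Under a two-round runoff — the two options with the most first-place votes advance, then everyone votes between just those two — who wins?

Round 1 first-place votes: B 137, A 145, D 166, C 152.
D and C advance.
Runoff: D is preferred to C by 448 voters; C by 152.
D wins the runoff.

D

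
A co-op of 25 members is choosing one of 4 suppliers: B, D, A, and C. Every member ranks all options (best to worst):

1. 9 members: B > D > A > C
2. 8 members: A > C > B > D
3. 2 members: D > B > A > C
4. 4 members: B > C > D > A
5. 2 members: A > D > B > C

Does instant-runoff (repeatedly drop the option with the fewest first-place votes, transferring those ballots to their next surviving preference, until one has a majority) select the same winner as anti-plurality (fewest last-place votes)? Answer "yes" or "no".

yes

Instant-runoff — R1 B 13, D 2, A 10, C 0 (B winner). Winner: B.
Anti-plurality — last-place votes: B 0, D 8, A 4, C 13. Winner: B.
The two methods agree.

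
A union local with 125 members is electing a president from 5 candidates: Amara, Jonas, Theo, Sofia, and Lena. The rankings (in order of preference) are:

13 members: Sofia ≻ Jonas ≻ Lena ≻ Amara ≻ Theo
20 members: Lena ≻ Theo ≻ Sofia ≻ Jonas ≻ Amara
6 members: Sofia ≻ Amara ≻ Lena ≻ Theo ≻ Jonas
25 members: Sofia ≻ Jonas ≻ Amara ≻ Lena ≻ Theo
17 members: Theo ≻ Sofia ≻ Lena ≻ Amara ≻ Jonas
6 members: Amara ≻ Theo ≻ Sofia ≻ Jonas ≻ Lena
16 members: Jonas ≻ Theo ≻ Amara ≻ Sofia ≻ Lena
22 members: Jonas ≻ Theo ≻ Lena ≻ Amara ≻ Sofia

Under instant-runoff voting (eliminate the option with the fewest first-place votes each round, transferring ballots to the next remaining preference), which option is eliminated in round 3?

Jonas

Round 1: Amara 6, Jonas 38, Theo 17, Sofia 44, Lena 20. Eliminate Amara.
Round 2: Jonas 38, Theo 23, Sofia 44, Lena 20. Eliminate Lena.
Round 3: Jonas 38, Theo 43, Sofia 44. Eliminate Jonas.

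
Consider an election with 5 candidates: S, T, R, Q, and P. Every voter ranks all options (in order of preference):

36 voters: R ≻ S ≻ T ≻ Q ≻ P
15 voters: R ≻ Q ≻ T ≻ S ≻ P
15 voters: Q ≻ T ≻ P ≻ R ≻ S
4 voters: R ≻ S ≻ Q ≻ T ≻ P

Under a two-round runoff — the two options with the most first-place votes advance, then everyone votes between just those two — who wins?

Round 1 first-place votes: S 0, T 0, R 55, Q 15, P 0.
R and Q advance.
Runoff: R is preferred to Q by 55 voters; Q by 15.
R wins the runoff.

R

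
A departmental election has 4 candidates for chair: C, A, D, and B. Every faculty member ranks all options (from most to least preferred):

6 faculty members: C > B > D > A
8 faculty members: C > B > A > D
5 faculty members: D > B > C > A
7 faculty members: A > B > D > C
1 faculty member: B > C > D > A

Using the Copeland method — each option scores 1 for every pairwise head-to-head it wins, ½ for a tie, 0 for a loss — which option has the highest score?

C: beats A, D, and B → score 3.
A: beats D; loses to C and B → score 1.
D: loses to C, A, and B → score 0.
B: beats A and D; loses to C → score 2.
C has the best pairwise record.

C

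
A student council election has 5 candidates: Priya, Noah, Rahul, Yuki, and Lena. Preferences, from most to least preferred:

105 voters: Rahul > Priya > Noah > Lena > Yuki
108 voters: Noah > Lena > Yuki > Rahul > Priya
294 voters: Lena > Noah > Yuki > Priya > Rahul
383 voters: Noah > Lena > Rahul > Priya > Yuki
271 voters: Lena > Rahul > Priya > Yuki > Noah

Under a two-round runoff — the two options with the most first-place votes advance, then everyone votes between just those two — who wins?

Noah

Round 1 first-place votes: Priya 0, Noah 491, Rahul 105, Yuki 0, Lena 565.
Lena and Noah advance.
Runoff: Lena is preferred to Noah by 565 voters; Noah by 596.
Noah wins the runoff.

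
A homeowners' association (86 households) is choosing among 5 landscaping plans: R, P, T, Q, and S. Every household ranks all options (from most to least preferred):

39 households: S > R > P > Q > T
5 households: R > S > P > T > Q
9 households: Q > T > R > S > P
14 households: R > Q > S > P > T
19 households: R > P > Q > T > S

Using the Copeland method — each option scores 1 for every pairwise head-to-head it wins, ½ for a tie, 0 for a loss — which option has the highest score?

R: beats P, T, Q, and S → score 4.
P: beats T and Q; loses to R and S → score 2.
T: loses to R, P, Q, and S → score 0.
Q: beats T; loses to R, P, and S → score 1.
S: beats P, T, and Q; loses to R → score 3.
R has the best pairwise record.

R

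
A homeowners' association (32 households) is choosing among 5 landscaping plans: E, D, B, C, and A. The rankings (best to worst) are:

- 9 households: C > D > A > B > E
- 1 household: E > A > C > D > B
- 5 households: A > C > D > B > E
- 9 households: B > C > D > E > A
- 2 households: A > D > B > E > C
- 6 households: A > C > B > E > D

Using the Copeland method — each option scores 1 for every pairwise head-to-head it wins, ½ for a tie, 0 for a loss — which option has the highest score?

E: loses to D, B, C, and A → score 0.
D: beats E, B, and A; loses to C → score 3.
B: beats E; loses to D, C, and A → score 1.
C: beats E, D, B, and A → score 4.
A: beats E and B; loses to D and C → score 2.
C has the best pairwise record.

C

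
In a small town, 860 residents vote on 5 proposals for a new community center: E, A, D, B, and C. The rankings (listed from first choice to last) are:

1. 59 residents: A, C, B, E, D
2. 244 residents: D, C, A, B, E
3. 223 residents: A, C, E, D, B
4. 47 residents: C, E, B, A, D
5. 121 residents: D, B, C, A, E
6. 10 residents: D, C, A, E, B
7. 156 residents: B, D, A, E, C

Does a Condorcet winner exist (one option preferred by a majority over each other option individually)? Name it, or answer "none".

D

D vs E: 531–329 for D.
D vs A: 531–329 for D.
D vs B: 598–262 for D.
D vs C: 531–329 for D.
D beats every other option head-to-head.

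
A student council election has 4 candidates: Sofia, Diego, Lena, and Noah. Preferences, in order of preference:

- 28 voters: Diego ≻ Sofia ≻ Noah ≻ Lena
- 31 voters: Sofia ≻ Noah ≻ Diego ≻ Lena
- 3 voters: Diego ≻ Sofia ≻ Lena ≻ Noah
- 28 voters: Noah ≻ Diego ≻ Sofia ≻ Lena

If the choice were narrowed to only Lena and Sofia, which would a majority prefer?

Voters preferring Lena to Sofia: 0; preferring Sofia to Lena: 90.
Sofia wins the head-to-head.

Sofia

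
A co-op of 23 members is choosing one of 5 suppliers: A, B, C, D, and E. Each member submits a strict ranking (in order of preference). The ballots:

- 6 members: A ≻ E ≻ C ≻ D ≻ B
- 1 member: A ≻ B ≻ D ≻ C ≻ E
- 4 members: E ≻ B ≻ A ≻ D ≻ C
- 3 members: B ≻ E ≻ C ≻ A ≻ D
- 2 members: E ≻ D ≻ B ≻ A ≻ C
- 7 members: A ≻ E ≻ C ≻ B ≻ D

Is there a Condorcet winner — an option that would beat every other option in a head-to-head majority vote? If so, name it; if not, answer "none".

A

A vs B: 14–9 for A.
A vs C: 20–3 for A.
A vs D: 21–2 for A.
A vs E: 14–9 for A.
A beats every other option head-to-head.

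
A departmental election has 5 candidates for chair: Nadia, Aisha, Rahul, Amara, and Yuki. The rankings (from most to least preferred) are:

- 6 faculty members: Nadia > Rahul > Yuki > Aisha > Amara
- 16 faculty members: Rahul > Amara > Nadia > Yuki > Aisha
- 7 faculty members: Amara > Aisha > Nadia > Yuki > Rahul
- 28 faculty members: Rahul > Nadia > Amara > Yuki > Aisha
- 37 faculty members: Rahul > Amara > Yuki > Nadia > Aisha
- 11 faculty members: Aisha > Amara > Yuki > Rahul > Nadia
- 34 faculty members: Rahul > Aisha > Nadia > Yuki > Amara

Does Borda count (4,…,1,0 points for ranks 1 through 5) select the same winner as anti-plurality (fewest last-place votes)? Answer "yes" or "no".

no

Borda — scores: Nadia 259, Aisha 173, Rahul 489, Amara 276, Yuki 193. Winner: Rahul.
Anti-plurality — last-place votes: Nadia 11, Aisha 81, Rahul 7, Amara 40, Yuki 0. Winner: Yuki.
The two methods disagree.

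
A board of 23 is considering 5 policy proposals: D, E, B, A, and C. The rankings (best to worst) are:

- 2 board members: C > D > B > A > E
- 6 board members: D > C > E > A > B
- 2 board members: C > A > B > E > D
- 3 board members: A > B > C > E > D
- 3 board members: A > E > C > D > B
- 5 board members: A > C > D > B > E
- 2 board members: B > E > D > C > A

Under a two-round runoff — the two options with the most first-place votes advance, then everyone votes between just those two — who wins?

A

Round 1 first-place votes: D 6, E 0, B 2, A 11, C 4.
A and D advance.
Runoff: A is preferred to D by 13 voters; D by 10.
A wins the runoff.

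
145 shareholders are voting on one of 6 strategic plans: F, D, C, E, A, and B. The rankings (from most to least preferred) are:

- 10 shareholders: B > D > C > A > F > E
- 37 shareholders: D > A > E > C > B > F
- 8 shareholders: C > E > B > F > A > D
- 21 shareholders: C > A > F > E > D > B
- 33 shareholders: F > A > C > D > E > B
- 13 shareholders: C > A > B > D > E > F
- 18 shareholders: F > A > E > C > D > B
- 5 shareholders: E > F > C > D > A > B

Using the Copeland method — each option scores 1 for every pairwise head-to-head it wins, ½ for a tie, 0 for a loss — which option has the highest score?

F: beats D, E, and B; loses to C and A → score 3.
D: beats E and B; loses to F, C, and A → score 2.
C: beats F, D, E, and B; loses to A → score 4.
E: beats B; loses to F, D, C, and A → score 1.
A: beats F, D, C, E, and B → score 5.
B: loses to F, D, C, E, and A → score 0.
A has the best pairwise record.

A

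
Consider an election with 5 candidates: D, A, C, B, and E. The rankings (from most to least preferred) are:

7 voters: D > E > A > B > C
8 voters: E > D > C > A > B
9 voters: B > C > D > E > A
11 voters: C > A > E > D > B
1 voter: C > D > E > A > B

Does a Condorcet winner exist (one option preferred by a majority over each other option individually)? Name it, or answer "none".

C vs D: 21–15 for C.
C vs A: 29–7 for C.
C vs B: 20–16 for C.
C vs E: 21–15 for C.
C beats every other option head-to-head.

C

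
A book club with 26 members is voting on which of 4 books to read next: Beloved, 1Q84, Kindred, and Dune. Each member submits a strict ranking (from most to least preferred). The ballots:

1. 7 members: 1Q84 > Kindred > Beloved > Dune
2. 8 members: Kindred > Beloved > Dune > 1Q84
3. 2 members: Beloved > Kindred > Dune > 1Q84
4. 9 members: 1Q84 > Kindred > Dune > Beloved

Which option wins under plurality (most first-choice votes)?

First-place votes: Beloved 2, 1Q84 16, Kindred 8, Dune 0.
1Q84 has the most first-place votes.

1Q84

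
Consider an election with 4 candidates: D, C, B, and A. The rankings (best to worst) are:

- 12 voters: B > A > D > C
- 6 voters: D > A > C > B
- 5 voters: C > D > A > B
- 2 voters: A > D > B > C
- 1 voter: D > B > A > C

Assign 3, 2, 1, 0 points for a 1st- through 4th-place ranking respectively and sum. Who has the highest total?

D: 12·1 + 6·3 + 5·2 + 2·2 + 1·3 = 47
C: 12·0 + 6·1 + 5·3 + 2·0 + 1·0 = 21
B: 12·3 + 6·0 + 5·0 + 2·1 + 1·2 = 40
A: 12·2 + 6·2 + 5·1 + 2·3 + 1·1 = 48
A has the highest Borda score (48).

A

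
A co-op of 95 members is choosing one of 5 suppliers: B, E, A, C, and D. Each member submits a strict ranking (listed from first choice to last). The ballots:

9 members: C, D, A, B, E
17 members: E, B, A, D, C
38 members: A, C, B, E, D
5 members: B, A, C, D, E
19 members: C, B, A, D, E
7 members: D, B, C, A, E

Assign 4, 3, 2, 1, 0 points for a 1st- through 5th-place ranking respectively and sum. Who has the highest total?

A

B: 9·1 + 17·3 + 38·2 + 5·4 + 19·3 + 7·3 = 234
E: 9·0 + 17·4 + 38·1 + 5·0 + 19·0 + 7·0 = 106
A: 9·2 + 17·2 + 38·4 + 5·3 + 19·2 + 7·1 = 264
C: 9·4 + 17·0 + 38·3 + 5·2 + 19·4 + 7·2 = 250
D: 9·3 + 17·1 + 38·0 + 5·1 + 19·1 + 7·4 = 96
A has the highest Borda score (264).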